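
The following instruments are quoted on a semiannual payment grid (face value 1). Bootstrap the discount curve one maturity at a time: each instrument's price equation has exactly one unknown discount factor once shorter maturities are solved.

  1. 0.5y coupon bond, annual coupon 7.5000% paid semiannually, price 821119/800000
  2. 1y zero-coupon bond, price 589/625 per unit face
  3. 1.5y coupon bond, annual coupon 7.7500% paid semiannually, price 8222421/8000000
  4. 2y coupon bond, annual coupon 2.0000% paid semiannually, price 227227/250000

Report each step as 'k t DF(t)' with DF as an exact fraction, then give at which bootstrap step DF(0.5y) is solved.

1 1/2 9893/10000
2 1 589/625
3 3/2 4587/5000
4 2 8717/10000
DF(0.5y) is solved at step 1

step 1 [0.5y] bond c/2=3/80: DF=(821119/800000 − 3/80·(0))/(1+3/80) = 9893/10000 ≈ 0.989300
step 2 [1y] zero: DF = P = 589/625 ≈ 0.942400
step 3 [1.5y] bond c/2=31/800: DF=(8222421/8000000 − 31/800·(0.989300+0.942400))/(1+31/800) = 4587/5000 ≈ 0.917400
step 4 [2y] bond c/2=1/100: DF=(227227/250000 − 1/100·(0.989300+0.942400+0.917400))/(1+1/100) = 8717/10000 ≈ 0.871700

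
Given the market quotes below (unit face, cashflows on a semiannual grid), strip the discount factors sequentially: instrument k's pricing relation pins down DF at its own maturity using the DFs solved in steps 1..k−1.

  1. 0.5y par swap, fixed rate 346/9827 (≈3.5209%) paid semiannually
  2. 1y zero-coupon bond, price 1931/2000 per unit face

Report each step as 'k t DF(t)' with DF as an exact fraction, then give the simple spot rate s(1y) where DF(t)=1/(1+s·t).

step 1 [0.5y] swap r/2=173/9827: DF=(1 − 173/9827·(0))/(1+173/9827) = 9827/10000 ≈ 0.982700
step 2 [1y] zero: DF = P = 1931/2000 ≈ 0.965500

1 1/2 9827/10000
2 1 1931/2000
s(1y) = (1/(1931/2000) − 1)/(1) = 69/1931 ≈ 3.5733%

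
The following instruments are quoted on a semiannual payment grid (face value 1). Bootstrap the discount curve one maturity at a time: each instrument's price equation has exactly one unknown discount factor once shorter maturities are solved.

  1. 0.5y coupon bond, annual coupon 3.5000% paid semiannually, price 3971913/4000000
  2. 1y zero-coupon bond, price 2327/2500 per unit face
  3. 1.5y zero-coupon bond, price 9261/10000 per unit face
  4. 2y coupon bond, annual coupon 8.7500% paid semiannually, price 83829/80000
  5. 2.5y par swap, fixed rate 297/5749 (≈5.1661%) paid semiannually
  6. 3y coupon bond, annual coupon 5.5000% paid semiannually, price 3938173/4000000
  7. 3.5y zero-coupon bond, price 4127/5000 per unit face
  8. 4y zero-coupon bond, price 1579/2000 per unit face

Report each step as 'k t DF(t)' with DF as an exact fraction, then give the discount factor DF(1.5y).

1 1/2 9759/10000
2 1 2327/2500
3 3/2 9261/10000
4 2 2213/2500
5 5/2 2203/2500
6 3 8351/10000
7 7/2 4127/5000
8 4 1579/2000
DF(1.5y) = 9261/10000 ≈ 0.926100

step 1 [0.5y] bond c/2=7/400: DF=(3971913/4000000 − 7/400·(0))/(1+7/400) = 9759/10000 ≈ 0.975900
step 2 [1y] zero: DF = P = 2327/2500 ≈ 0.930800
step 3 [1.5y] zero: DF = P = 9261/10000 ≈ 0.926100
step 4 [2y] bond c/2=7/160: DF=(83829/80000 − 7/160·(0.975900+0.930800+0.926100))/(1+7/160) = 2213/2500 ≈ 0.885200
step 5 [2.5y] swap r/2=297/11498: DF=(1 − 297/11498·(0.975900+0.930800+0.926100+0.885200))/(1+297/11498) = 2203/2500 ≈ 0.881200
step 6 [3y] bond c/2=11/400: DF=(3938173/4000000 − 11/400·(0.975900+0.930800+0.926100+0.885200+0.881200))/(1+11/400) = 8351/10000 ≈ 0.835100
step 7 [3.5y] zero: DF = P = 4127/5000 ≈ 0.825400
step 8 [4y] zero: DF = P = 1579/2000 ≈ 0.789500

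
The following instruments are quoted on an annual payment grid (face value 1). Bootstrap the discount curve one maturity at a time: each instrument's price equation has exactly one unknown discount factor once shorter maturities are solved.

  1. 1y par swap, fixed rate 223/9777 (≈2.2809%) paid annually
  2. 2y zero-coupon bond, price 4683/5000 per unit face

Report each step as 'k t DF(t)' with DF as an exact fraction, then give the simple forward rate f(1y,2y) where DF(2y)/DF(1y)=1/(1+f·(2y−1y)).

1 1 9777/10000
2 2 4683/5000
f(1y,2y) = ((9777/10000)/(4683/5000) − 1)/(1) = 137/3122 ≈ 4.3882%

step 1 [1y] swap r/1=223/9777: DF=(1 − 223/9777·(0))/(1+223/9777) = 9777/10000 ≈ 0.977700
step 2 [2y] zero: DF = P = 4683/5000 ≈ 0.936600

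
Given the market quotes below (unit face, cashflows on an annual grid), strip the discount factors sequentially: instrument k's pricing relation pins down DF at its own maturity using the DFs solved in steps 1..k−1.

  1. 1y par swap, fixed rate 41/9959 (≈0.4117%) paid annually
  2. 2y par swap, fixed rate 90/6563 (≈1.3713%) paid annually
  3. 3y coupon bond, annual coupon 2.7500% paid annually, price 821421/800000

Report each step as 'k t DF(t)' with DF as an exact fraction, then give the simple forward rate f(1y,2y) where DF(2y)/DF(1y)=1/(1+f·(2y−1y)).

step 1 [1y] swap r/1=41/9959: DF=(1 − 41/9959·(0))/(1+41/9959) = 9959/10000 ≈ 0.995900
step 2 [2y] swap r/1=90/6563: DF=(1 − 90/6563·(0.995900))/(1+90/6563) = 973/1000 ≈ 0.973000
step 3 [3y] bond c/1=11/400: DF=(821421/800000 − 11/400·(0.995900+0.973000))/(1+11/400) = 4733/5000 ≈ 0.946600

1 1 9959/10000
2 2 973/1000
3 3 4733/5000
f(1y,2y) = ((9959/10000)/(973/1000) − 1)/(1) = 229/9730 ≈ 2.3535%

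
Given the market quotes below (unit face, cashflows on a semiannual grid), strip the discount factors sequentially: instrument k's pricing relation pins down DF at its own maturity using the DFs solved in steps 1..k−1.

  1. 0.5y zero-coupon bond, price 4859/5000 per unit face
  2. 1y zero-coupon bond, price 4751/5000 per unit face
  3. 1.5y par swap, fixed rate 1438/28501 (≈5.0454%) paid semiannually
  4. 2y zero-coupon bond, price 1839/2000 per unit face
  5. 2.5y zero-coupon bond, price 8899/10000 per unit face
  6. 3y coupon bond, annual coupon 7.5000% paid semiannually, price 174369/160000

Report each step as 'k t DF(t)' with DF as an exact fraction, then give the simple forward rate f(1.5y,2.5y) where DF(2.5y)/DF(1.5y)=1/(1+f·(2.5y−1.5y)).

step 1 [0.5y] zero: DF = P = 4859/5000 ≈ 0.971800
step 2 [1y] zero: DF = P = 4751/5000 ≈ 0.950200
step 3 [1.5y] swap r/2=719/28501: DF=(1 − 719/28501·(0.971800+0.950200))/(1+719/28501) = 9281/10000 ≈ 0.928100
step 4 [2y] zero: DF = P = 1839/2000 ≈ 0.919500
step 5 [2.5y] zero: DF = P = 8899/10000 ≈ 0.889900
step 6 [3y] bond c/2=3/80: DF=(174369/160000 − 3/80·(0.971800+0.950200+0.928100+0.919500+0.889900))/(1+3/80) = 441/500 ≈ 0.882000

1 1/2 4859/5000
2 1 4751/5000
3 3/2 9281/10000
4 2 1839/2000
5 5/2 8899/10000
6 3 441/500
f(1.5y,2.5y) = ((9281/10000)/(8899/10000) − 1)/(1) = 382/8899 ≈ 4.2926%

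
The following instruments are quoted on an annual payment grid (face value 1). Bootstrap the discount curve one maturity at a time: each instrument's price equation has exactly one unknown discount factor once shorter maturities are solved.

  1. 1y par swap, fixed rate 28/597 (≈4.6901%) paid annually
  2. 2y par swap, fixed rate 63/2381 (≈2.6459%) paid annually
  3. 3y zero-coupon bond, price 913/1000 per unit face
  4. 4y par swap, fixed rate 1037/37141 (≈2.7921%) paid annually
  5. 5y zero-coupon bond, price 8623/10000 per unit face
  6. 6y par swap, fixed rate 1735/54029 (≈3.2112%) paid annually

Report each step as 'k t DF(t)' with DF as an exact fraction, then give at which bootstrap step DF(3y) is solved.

1 1 597/625
2 2 1187/1250
3 3 913/1000
4 4 8963/10000
5 5 8623/10000
6 6 1653/2000
DF(3y) is solved at step 3

step 1 [1y] swap r/1=28/597: DF=(1 − 28/597·(0))/(1+28/597) = 597/625 ≈ 0.955200
step 2 [2y] swap r/1=63/2381: DF=(1 − 63/2381·(0.955200))/(1+63/2381) = 1187/1250 ≈ 0.949600
step 3 [3y] zero: DF = P = 913/1000 ≈ 0.913000
step 4 [4y] swap r/1=1037/37141: DF=(1 − 1037/37141·(0.955200+0.949600+0.913000))/(1+1037/37141) = 8963/10000 ≈ 0.896300
step 5 [5y] zero: DF = P = 8623/10000 ≈ 0.862300
step 6 [6y] swap r/1=1735/54029: DF=(1 − 1735/54029·(0.955200+0.949600+0.913000+0.896300+0.862300))/(1+1735/54029) = 1653/2000 ≈ 0.826500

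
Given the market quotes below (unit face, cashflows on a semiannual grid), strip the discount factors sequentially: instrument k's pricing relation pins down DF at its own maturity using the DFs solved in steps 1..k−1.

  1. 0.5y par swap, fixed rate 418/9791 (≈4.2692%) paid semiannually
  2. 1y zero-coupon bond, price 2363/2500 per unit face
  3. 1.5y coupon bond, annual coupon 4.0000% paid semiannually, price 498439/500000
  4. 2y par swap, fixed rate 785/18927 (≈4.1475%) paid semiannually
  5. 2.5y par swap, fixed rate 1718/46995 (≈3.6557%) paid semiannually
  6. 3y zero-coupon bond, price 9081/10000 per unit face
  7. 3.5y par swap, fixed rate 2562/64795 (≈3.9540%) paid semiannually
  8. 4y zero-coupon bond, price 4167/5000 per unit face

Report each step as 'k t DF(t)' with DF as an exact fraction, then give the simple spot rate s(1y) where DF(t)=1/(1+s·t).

1 1/2 9791/10000
2 1 2363/2500
3 3/2 2349/2500
4 2 1843/2000
5 5/2 9141/10000
6 3 9081/10000
7 7/2 8719/10000
8 4 4167/5000
s(1y) = (1/(2363/2500) − 1)/(1) = 137/2363 ≈ 5.7977%

step 1 [0.5y] swap r/2=209/9791: DF=(1 − 209/9791·(0))/(1+209/9791) = 9791/10000 ≈ 0.979100
step 2 [1y] zero: DF = P = 2363/2500 ≈ 0.945200
step 3 [1.5y] bond c/2=1/50: DF=(498439/500000 − 1/50·(0.979100+0.945200))/(1+1/50) = 2349/2500 ≈ 0.939600
step 4 [2y] swap r/2=785/37854: DF=(1 − 785/37854·(0.979100+0.945200+0.939600))/(1+785/37854) = 1843/2000 ≈ 0.921500
step 5 [2.5y] swap r/2=859/46995: DF=(1 − 859/46995·(0.979100+0.945200+0.939600+0.921500))/(1+859/46995) = 9141/10000 ≈ 0.914100
step 6 [3y] zero: DF = P = 9081/10000 ≈ 0.908100
step 7 [3.5y] swap r/2=1281/64795: DF=(1 − 1281/64795·(0.979100+0.945200+0.939600+0.921500+0.914100+0.908100))/(1+1281/64795) = 8719/10000 ≈ 0.871900
step 8 [4y] zero: DF = P = 4167/5000 ≈ 0.833400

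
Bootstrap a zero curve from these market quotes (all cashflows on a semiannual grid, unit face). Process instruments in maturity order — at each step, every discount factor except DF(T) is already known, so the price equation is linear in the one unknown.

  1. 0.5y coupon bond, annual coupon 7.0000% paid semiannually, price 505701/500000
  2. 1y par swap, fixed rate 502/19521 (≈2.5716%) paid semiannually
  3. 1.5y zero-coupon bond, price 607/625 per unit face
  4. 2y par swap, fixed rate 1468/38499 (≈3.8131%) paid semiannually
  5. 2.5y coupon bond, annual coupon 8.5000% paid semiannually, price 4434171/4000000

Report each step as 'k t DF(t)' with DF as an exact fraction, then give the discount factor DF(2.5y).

1 1/2 2443/2500
2 1 9749/10000
3 3/2 607/625
4 2 4633/5000
5 5/2 1133/1250
DF(2.5y) = 1133/1250 ≈ 0.906400

step 1 [0.5y] bond c/2=7/200: DF=(505701/500000 − 7/200·(0))/(1+7/200) = 2443/2500 ≈ 0.977200
step 2 [1y] swap r/2=251/19521: DF=(1 − 251/19521·(0.977200))/(1+251/19521) = 9749/10000 ≈ 0.974900
step 3 [1.5y] zero: DF = P = 607/625 ≈ 0.971200
step 4 [2y] swap r/2=734/38499: DF=(1 − 734/38499·(0.977200+0.974900+0.971200))/(1+734/38499) = 4633/5000 ≈ 0.926600
step 5 [2.5y] bond c/2=17/400: DF=(4434171/4000000 − 17/400·(0.977200+0.974900+0.971200+0.926600))/(1+17/400) = 1133/1250 ≈ 0.906400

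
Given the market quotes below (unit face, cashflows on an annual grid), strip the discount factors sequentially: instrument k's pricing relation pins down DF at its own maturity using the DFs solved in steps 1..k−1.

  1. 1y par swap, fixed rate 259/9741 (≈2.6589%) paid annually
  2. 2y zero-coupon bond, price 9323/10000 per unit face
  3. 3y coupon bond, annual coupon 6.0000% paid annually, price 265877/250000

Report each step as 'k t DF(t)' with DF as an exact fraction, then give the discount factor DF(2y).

1 1 9741/10000
2 2 9323/10000
3 3 4477/5000
DF(2y) = 9323/10000 ≈ 0.932300

step 1 [1y] swap r/1=259/9741: DF=(1 − 259/9741·(0))/(1+259/9741) = 9741/10000 ≈ 0.974100
step 2 [2y] zero: DF = P = 9323/10000 ≈ 0.932300
step 3 [3y] bond c/1=3/50: DF=(265877/250000 − 3/50·(0.974100+0.932300))/(1+3/50) = 4477/5000 ≈ 0.895400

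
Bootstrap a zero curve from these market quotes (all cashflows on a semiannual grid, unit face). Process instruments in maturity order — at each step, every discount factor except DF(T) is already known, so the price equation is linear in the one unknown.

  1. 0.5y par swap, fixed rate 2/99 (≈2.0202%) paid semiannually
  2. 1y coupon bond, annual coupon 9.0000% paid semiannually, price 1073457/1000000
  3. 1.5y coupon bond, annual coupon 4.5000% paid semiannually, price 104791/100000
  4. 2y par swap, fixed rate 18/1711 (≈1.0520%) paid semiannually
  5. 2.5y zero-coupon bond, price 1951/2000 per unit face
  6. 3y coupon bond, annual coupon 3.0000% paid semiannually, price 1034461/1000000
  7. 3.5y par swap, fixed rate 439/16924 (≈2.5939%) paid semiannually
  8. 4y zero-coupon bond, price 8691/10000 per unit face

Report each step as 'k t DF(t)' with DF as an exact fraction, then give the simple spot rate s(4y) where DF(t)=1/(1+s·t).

step 1 [0.5y] swap r/2=1/99: DF=(1 − 1/99·(0))/(1+1/99) = 99/100 ≈ 0.990000
step 2 [1y] bond c/2=9/200: DF=(1073457/1000000 − 9/200·(0.990000))/(1+9/200) = 4923/5000 ≈ 0.984600
step 3 [1.5y] bond c/2=9/400: DF=(104791/100000 − 9/400·(0.990000+0.984600))/(1+9/400) = 4907/5000 ≈ 0.981400
step 4 [2y] swap r/2=9/1711: DF=(1 − 9/1711·(0.990000+0.984600+0.981400))/(1+9/1711) = 9793/10000 ≈ 0.979300
step 5 [2.5y] zero: DF = P = 1951/2000 ≈ 0.975500
step 6 [3y] bond c/2=3/200: DF=(1034461/1000000 − 3/200·(0.990000+0.984600+0.981400+0.979300+0.975500))/(1+3/200) = 4733/5000 ≈ 0.946600
step 7 [3.5y] swap r/2=439/33848: DF=(1 − 439/33848·(0.990000+0.984600+0.981400+0.979300+0.975500+0.946600))/(1+439/33848) = 4561/5000 ≈ 0.912200
step 8 [4y] zero: DF = P = 8691/10000 ≈ 0.869100

1 1/2 99/100
2 1 4923/5000
3 3/2 4907/5000
4 2 9793/10000
5 5/2 1951/2000
6 3 4733/5000
7 7/2 4561/5000
8 4 8691/10000
s(4y) = (1/(8691/10000) − 1)/(4) = 1309/34764 ≈ 3.7654%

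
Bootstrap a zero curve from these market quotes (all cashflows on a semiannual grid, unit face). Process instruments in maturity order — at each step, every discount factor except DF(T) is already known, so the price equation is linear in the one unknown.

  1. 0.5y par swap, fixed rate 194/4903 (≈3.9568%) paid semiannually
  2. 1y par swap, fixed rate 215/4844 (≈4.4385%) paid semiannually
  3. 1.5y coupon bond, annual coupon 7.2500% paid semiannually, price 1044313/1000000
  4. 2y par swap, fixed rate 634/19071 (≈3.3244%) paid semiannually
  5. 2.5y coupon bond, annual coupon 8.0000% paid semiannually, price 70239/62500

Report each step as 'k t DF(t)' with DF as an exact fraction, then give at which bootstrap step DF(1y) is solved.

step 1 [0.5y] swap r/2=97/4903: DF=(1 − 97/4903·(0))/(1+97/4903) = 4903/5000 ≈ 0.980600
step 2 [1y] swap r/2=215/9688: DF=(1 − 215/9688·(0.980600))/(1+215/9688) = 957/1000 ≈ 0.957000
step 3 [1.5y] bond c/2=29/800: DF=(1044313/1000000 − 29/800·(0.980600+0.957000))/(1+29/800) = 47/50 ≈ 0.940000
step 4 [2y] swap r/2=317/19071: DF=(1 − 317/19071·(0.980600+0.957000+0.940000))/(1+317/19071) = 4683/5000 ≈ 0.936600
step 5 [2.5y] bond c/2=1/25: DF=(70239/62500 − 1/25·(0.980600+0.957000+0.940000+0.936600))/(1+1/25) = 9339/10000 ≈ 0.933900

1 1/2 4903/5000
2 1 957/1000
3 3/2 47/50
4 2 4683/5000
5 5/2 9339/10000
DF(1y) is solved at step 2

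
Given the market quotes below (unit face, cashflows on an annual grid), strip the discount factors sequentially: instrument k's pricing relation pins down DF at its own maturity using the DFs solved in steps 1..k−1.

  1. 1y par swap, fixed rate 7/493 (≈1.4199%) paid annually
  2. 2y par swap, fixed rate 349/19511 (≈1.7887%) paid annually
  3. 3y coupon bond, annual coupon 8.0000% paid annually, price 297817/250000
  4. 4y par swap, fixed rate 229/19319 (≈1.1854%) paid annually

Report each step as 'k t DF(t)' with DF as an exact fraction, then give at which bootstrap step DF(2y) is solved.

step 1 [1y] swap r/1=7/493: DF=(1 − 7/493·(0))/(1+7/493) = 493/500 ≈ 0.986000
step 2 [2y] swap r/1=349/19511: DF=(1 − 349/19511·(0.986000))/(1+349/19511) = 9651/10000 ≈ 0.965100
step 3 [3y] bond c/1=2/25: DF=(297817/250000 − 2/25·(0.986000+0.965100))/(1+2/25) = 1917/2000 ≈ 0.958500
step 4 [4y] swap r/1=229/19319: DF=(1 − 229/19319·(0.986000+0.965100+0.958500))/(1+229/19319) = 4771/5000 ≈ 0.954200

1 1 493/500
2 2 9651/10000
3 3 1917/2000
4 4 4771/5000
DF(2y) is solved at step 2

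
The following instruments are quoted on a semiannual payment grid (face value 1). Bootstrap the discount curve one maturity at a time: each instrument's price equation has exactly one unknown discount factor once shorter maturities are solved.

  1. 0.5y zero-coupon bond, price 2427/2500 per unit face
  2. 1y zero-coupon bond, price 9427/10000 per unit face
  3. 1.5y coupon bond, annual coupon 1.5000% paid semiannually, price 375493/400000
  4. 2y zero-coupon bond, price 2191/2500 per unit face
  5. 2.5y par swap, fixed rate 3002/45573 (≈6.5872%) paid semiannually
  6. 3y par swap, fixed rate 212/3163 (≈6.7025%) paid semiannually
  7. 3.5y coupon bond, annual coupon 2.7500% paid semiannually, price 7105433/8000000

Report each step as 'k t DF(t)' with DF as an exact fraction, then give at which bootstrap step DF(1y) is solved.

1 1/2 2427/2500
2 1 9427/10000
3 3/2 367/400
4 2 2191/2500
5 5/2 8499/10000
6 3 4099/5000
7 7/2 502/625
DF(1y) is solved at step 2

step 1 [0.5y] zero: DF = P = 2427/2500 ≈ 0.970800
step 2 [1y] zero: DF = P = 9427/10000 ≈ 0.942700
step 3 [1.5y] bond c/2=3/400: DF=(375493/400000 − 3/400·(0.970800+0.942700))/(1+3/400) = 367/400 ≈ 0.917500
step 4 [2y] zero: DF = P = 2191/2500 ≈ 0.876400
step 5 [2.5y] swap r/2=1501/45573: DF=(1 − 1501/45573·(0.970800+0.942700+0.917500+0.876400))/(1+1501/45573) = 8499/10000 ≈ 0.849900
step 6 [3y] swap r/2=106/3163: DF=(1 − 106/3163·(0.970800+0.942700+0.917500+0.876400+0.849900))/(1+106/3163) = 4099/5000 ≈ 0.819800
step 7 [3.5y] bond c/2=11/800: DF=(7105433/8000000 − 11/800·(0.970800+0.942700+0.917500+0.876400+0.849900+0.819800))/(1+11/800) = 502/625 ≈ 0.803200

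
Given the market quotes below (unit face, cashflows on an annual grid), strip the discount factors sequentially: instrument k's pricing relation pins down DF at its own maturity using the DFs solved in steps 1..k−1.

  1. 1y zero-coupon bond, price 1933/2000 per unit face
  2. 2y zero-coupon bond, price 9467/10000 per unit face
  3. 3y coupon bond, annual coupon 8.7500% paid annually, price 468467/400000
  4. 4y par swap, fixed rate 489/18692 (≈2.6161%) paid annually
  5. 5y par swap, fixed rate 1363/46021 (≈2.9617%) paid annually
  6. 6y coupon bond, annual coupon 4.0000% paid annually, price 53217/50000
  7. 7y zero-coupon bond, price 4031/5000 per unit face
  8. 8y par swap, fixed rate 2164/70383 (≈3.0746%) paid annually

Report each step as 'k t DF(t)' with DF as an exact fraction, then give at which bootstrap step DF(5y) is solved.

1 1 1933/2000
2 2 9467/10000
3 3 923/1000
4 4 4511/5000
5 5 8637/10000
6 6 529/625
7 7 4031/5000
8 8 1959/2500
DF(5y) is solved at step 5

step 1 [1y] zero: DF = P = 1933/2000 ≈ 0.966500
step 2 [2y] zero: DF = P = 9467/10000 ≈ 0.946700
step 3 [3y] bond c/1=7/80: DF=(468467/400000 − 7/80·(0.966500+0.946700))/(1+7/80) = 923/1000 ≈ 0.923000
step 4 [4y] swap r/1=489/18692: DF=(1 − 489/18692·(0.966500+0.946700+0.923000))/(1+489/18692) = 4511/5000 ≈ 0.902200
step 5 [5y] swap r/1=1363/46021: DF=(1 − 1363/46021·(0.966500+0.946700+0.923000+0.902200))/(1+1363/46021) = 8637/10000 ≈ 0.863700
step 6 [6y] bond c/1=1/25: DF=(53217/50000 − 1/25·(0.966500+0.946700+0.923000+0.902200+0.863700))/(1+1/25) = 529/625 ≈ 0.846400
step 7 [7y] zero: DF = P = 4031/5000 ≈ 0.806200
step 8 [8y] swap r/1=2164/70383: DF=(1 − 2164/70383·(0.966500+0.946700+0.923000+0.902200+0.863700+0.846400+0.806200))/(1+2164/70383) = 1959/2500 ≈ 0.783600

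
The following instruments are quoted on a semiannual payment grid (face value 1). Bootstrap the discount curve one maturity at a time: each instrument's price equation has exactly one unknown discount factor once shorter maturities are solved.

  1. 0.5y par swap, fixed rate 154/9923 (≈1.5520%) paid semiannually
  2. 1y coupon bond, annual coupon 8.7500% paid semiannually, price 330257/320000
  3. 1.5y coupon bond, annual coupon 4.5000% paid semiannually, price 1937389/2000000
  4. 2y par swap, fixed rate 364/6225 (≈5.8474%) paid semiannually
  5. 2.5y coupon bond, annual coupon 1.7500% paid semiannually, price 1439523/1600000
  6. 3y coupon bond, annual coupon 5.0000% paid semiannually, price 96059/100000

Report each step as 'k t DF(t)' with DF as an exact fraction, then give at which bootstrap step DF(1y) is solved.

step 1 [0.5y] swap r/2=77/9923: DF=(1 − 77/9923·(0))/(1+77/9923) = 9923/10000 ≈ 0.992300
step 2 [1y] bond c/2=7/160: DF=(330257/320000 − 7/160·(0.992300))/(1+7/160) = 592/625 ≈ 0.947200
step 3 [1.5y] bond c/2=9/400: DF=(1937389/2000000 − 9/400·(0.992300+0.947200))/(1+9/400) = 9047/10000 ≈ 0.904700
step 4 [2y] swap r/2=182/6225: DF=(1 − 182/6225·(0.992300+0.947200+0.904700))/(1+182/6225) = 2227/2500 ≈ 0.890800
step 5 [2.5y] bond c/2=7/800: DF=(1439523/1600000 − 7/800·(0.992300+0.947200+0.904700+0.890800))/(1+7/800) = 1719/2000 ≈ 0.859500
step 6 [3y] bond c/2=1/40: DF=(96059/100000 − 1/40·(0.992300+0.947200+0.904700+0.890800+0.859500))/(1+1/40) = 8251/10000 ≈ 0.825100

1 1/2 9923/10000
2 1 592/625
3 3/2 9047/10000
4 2 2227/2500
5 5/2 1719/2000
6 3 8251/10000
DF(1y) is solved at step 2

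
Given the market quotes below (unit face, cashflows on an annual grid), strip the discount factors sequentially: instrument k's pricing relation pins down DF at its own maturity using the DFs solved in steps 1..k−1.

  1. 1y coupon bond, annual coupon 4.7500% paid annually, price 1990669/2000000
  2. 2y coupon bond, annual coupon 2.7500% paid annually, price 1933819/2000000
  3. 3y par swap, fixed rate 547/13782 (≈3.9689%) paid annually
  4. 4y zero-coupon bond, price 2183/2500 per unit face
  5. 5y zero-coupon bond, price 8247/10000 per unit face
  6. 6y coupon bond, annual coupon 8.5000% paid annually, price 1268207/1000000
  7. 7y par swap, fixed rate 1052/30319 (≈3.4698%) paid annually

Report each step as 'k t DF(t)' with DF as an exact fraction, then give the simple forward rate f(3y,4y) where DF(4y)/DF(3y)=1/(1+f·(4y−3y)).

step 1 [1y] bond c/1=19/400: DF=(1990669/2000000 − 19/400·(0))/(1+19/400) = 4751/5000 ≈ 0.950200
step 2 [2y] bond c/1=11/400: DF=(1933819/2000000 − 11/400·(0.950200))/(1+11/400) = 2289/2500 ≈ 0.915600
step 3 [3y] swap r/1=547/13782: DF=(1 − 547/13782·(0.950200+0.915600))/(1+547/13782) = 4453/5000 ≈ 0.890600
step 4 [4y] zero: DF = P = 2183/2500 ≈ 0.873200
step 5 [5y] zero: DF = P = 8247/10000 ≈ 0.824700
step 6 [6y] bond c/1=17/200: DF=(1268207/1000000 − 17/200·(0.950200+0.915600+0.890600+0.873200+0.824700))/(1+17/200) = 8199/10000 ≈ 0.819900
step 7 [7y] swap r/1=1052/30319: DF=(1 − 1052/30319·(0.950200+0.915600+0.890600+0.873200+0.824700+0.819900))/(1+1052/30319) = 987/1250 ≈ 0.789600

1 1 4751/5000
2 2 2289/2500
3 3 4453/5000
4 4 2183/2500
5 5 8247/10000
6 6 8199/10000
7 7 987/1250
f(3y,4y) = ((4453/5000)/(2183/2500) − 1)/(1) = 87/4366 ≈ 1.9927%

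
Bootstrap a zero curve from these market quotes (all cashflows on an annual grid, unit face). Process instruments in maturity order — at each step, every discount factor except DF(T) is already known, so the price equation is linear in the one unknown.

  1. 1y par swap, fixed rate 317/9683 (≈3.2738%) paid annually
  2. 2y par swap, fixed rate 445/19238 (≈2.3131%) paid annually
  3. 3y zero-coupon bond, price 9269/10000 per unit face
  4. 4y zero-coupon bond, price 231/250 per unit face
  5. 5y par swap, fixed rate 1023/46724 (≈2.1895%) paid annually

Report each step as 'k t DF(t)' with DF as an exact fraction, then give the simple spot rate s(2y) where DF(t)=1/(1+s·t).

1 1 9683/10000
2 2 1911/2000
3 3 9269/10000
4 4 231/250
5 5 8977/10000
s(2y) = (1/(1911/2000) − 1)/(2) = 89/3822 ≈ 2.3286%

step 1 [1y] swap r/1=317/9683: DF=(1 − 317/9683·(0))/(1+317/9683) = 9683/10000 ≈ 0.968300
step 2 [2y] swap r/1=445/19238: DF=(1 − 445/19238·(0.968300))/(1+445/19238) = 1911/2000 ≈ 0.955500
step 3 [3y] zero: DF = P = 9269/10000 ≈ 0.926900
step 4 [4y] zero: DF = P = 231/250 ≈ 0.924000
step 5 [5y] swap r/1=1023/46724: DF=(1 − 1023/46724·(0.968300+0.955500+0.926900+0.924000))/(1+1023/46724) = 8977/10000 ≈ 0.897700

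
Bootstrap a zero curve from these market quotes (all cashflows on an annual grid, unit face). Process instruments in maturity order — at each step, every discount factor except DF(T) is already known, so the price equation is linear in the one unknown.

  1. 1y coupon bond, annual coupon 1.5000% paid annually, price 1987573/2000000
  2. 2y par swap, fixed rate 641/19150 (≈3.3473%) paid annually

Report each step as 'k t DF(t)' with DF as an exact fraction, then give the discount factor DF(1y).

step 1 [1y] bond c/1=3/200: DF=(1987573/2000000 − 3/200·(0))/(1+3/200) = 9791/10000 ≈ 0.979100
step 2 [2y] swap r/1=641/19150: DF=(1 − 641/19150·(0.979100))/(1+641/19150) = 9359/10000 ≈ 0.935900

1 1 9791/10000
2 2 9359/10000
DF(1y) = 9791/10000 ≈ 0.979100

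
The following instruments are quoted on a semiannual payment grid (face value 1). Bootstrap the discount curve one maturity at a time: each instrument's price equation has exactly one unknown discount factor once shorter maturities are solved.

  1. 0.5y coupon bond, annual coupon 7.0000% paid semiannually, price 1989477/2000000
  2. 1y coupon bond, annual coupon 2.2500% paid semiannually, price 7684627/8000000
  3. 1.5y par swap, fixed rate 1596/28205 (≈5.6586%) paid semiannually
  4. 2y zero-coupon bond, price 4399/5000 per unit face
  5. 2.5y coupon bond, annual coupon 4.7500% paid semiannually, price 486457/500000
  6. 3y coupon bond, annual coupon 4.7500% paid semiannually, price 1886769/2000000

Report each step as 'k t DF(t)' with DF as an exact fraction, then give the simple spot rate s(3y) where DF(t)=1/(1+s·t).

step 1 [0.5y] bond c/2=7/200: DF=(1989477/2000000 − 7/200·(0))/(1+7/200) = 9611/10000 ≈ 0.961100
step 2 [1y] bond c/2=9/800: DF=(7684627/8000000 − 9/800·(0.961100))/(1+9/800) = 587/625 ≈ 0.939200
step 3 [1.5y] swap r/2=798/28205: DF=(1 − 798/28205·(0.961100+0.939200))/(1+798/28205) = 4601/5000 ≈ 0.920200
step 4 [2y] zero: DF = P = 4399/5000 ≈ 0.879800
step 5 [2.5y] bond c/2=19/800: DF=(486457/500000 − 19/800·(0.961100+0.939200+0.920200+0.879800))/(1+19/800) = 1729/2000 ≈ 0.864500
step 6 [3y] bond c/2=19/800: DF=(1886769/2000000 − 19/800·(0.961100+0.939200+0.920200+0.879800+0.864500))/(1+19/800) = 2039/2500 ≈ 0.815600

1 1/2 9611/10000
2 1 587/625
3 3/2 4601/5000
4 2 4399/5000
5 5/2 1729/2000
6 3 2039/2500
s(3y) = (1/(2039/2500) − 1)/(3) = 461/6117 ≈ 7.5364%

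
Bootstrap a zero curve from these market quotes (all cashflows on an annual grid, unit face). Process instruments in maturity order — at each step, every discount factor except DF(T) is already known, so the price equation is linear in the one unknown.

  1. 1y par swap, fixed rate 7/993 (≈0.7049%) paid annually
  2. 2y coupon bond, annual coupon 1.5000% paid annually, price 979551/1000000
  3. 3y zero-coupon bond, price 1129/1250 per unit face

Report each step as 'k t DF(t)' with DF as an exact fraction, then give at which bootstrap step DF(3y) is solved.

step 1 [1y] swap r/1=7/993: DF=(1 − 7/993·(0))/(1+7/993) = 993/1000 ≈ 0.993000
step 2 [2y] bond c/1=3/200: DF=(979551/1000000 − 3/200·(0.993000))/(1+3/200) = 594/625 ≈ 0.950400
step 3 [3y] zero: DF = P = 1129/1250 ≈ 0.903200

1 1 993/1000
2 2 594/625
3 3 1129/1250
DF(3y) is solved at step 3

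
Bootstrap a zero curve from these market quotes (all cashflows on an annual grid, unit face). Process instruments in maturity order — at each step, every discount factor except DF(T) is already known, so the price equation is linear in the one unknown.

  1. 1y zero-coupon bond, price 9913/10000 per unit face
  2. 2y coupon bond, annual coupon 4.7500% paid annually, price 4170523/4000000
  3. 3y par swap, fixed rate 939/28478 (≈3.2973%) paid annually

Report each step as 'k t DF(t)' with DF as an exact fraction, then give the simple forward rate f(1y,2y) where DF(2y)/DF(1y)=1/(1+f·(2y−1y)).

step 1 [1y] zero: DF = P = 9913/10000 ≈ 0.991300
step 2 [2y] bond c/1=19/400: DF=(4170523/4000000 − 19/400·(0.991300))/(1+19/400) = 594/625 ≈ 0.950400
step 3 [3y] swap r/1=939/28478: DF=(1 − 939/28478·(0.991300+0.950400))/(1+939/28478) = 9061/10000 ≈ 0.906100

1 1 9913/10000
2 2 594/625
3 3 9061/10000
f(1y,2y) = ((9913/10000)/(594/625) − 1)/(1) = 409/9504 ≈ 4.3035%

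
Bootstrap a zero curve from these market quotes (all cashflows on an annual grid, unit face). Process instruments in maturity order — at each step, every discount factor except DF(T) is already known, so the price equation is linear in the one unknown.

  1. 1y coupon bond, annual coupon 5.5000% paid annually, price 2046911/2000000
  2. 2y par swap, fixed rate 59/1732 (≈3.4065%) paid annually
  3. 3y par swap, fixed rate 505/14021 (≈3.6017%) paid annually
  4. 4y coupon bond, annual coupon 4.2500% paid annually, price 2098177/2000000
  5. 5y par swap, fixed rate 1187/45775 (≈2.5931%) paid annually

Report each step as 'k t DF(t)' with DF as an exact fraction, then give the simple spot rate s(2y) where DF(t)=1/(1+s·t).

1 1 9701/10000
2 2 9351/10000
3 3 899/1000
4 4 223/250
5 5 8813/10000
s(2y) = (1/(9351/10000) − 1)/(2) = 649/18702 ≈ 3.4702%

step 1 [1y] bond c/1=11/200: DF=(2046911/2000000 − 11/200·(0))/(1+11/200) = 9701/10000 ≈ 0.970100
step 2 [2y] swap r/1=59/1732: DF=(1 − 59/1732·(0.970100))/(1+59/1732) = 9351/10000 ≈ 0.935100
step 3 [3y] swap r/1=505/14021: DF=(1 − 505/14021·(0.970100+0.935100))/(1+505/14021) = 899/1000 ≈ 0.899000
step 4 [4y] bond c/1=17/400: DF=(2098177/2000000 − 17/400·(0.970100+0.935100+0.899000))/(1+17/400) = 223/250 ≈ 0.892000
step 5 [5y] swap r/1=1187/45775: DF=(1 − 1187/45775·(0.970100+0.935100+0.899000+0.892000))/(1+1187/45775) = 8813/10000 ≈ 0.881300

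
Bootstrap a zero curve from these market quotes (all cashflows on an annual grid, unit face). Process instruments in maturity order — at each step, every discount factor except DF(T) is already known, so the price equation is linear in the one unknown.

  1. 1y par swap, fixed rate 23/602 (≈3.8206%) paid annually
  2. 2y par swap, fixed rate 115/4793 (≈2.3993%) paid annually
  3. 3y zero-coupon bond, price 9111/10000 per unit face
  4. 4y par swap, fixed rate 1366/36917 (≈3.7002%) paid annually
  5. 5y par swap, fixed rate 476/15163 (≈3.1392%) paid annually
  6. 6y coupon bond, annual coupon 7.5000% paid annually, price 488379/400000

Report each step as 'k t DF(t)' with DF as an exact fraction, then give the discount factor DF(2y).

step 1 [1y] swap r/1=23/602: DF=(1 − 23/602·(0))/(1+23/602) = 602/625 ≈ 0.963200
step 2 [2y] swap r/1=115/4793: DF=(1 − 115/4793·(0.963200))/(1+115/4793) = 477/500 ≈ 0.954000
step 3 [3y] zero: DF = P = 9111/10000 ≈ 0.911100
step 4 [4y] swap r/1=1366/36917: DF=(1 − 1366/36917·(0.963200+0.954000+0.911100))/(1+1366/36917) = 4317/5000 ≈ 0.863400
step 5 [5y] swap r/1=476/15163: DF=(1 − 476/15163·(0.963200+0.954000+0.911100+0.863400))/(1+476/15163) = 2143/2500 ≈ 0.857200
step 6 [6y] bond c/1=3/40: DF=(488379/400000 − 3/40·(0.963200+0.954000+0.911100+0.863400+0.857200))/(1+3/40) = 1023/1250 ≈ 0.818400

1 1 602/625
2 2 477/500
3 3 9111/10000
4 4 4317/5000
5 5 2143/2500
6 6 1023/1250
DF(2y) = 477/500 ≈ 0.954000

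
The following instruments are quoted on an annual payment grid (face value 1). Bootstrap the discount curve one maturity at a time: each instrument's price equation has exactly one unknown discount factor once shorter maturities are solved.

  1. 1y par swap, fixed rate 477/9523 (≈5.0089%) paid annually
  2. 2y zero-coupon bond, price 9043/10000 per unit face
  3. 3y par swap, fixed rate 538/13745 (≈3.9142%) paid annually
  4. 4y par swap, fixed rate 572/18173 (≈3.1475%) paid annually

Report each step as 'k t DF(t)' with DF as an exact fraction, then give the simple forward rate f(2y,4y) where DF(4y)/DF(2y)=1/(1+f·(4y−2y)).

step 1 [1y] swap r/1=477/9523: DF=(1 − 477/9523·(0))/(1+477/9523) = 9523/10000 ≈ 0.952300
step 2 [2y] zero: DF = P = 9043/10000 ≈ 0.904300
step 3 [3y] swap r/1=538/13745: DF=(1 − 538/13745·(0.952300+0.904300))/(1+538/13745) = 2231/2500 ≈ 0.892400
step 4 [4y] swap r/1=572/18173: DF=(1 − 572/18173·(0.952300+0.904300+0.892400))/(1+572/18173) = 1107/1250 ≈ 0.885600

1 1 9523/10000
2 2 9043/10000
3 3 2231/2500
4 4 1107/1250
f(2y,4y) = ((9043/10000)/(1107/1250) − 1)/(2) = 187/17712 ≈ 1.0558%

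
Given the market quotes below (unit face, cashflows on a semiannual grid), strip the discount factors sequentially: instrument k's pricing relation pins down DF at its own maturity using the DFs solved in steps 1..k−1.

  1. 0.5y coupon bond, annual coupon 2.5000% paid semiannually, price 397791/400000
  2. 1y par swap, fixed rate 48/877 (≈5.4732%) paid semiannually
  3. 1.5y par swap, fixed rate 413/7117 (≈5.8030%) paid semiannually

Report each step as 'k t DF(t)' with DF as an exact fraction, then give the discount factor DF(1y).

1 1/2 4911/5000
2 1 592/625
3 3/2 4587/5000
DF(1y) = 592/625 ≈ 0.947200

step 1 [0.5y] bond c/2=1/80: DF=(397791/400000 − 1/80·(0))/(1+1/80) = 4911/5000 ≈ 0.982200
step 2 [1y] swap r/2=24/877: DF=(1 − 24/877·(0.982200))/(1+24/877) = 592/625 ≈ 0.947200
step 3 [1.5y] swap r/2=413/14234: DF=(1 − 413/14234·(0.982200+0.947200))/(1+413/14234) = 4587/5000 ≈ 0.917400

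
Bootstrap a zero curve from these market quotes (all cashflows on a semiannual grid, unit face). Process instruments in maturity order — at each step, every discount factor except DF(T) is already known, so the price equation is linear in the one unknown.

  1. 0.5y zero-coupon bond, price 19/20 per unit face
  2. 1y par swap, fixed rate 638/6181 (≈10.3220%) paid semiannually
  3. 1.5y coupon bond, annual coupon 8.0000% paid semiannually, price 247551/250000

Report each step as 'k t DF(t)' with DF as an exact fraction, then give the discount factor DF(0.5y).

step 1 [0.5y] zero: DF = P = 19/20 ≈ 0.950000
step 2 [1y] swap r/2=319/6181: DF=(1 − 319/6181·(0.950000))/(1+319/6181) = 9043/10000 ≈ 0.904300
step 3 [1.5y] bond c/2=1/25: DF=(247551/250000 − 1/25·(0.950000+0.904300))/(1+1/25) = 1101/1250 ≈ 0.880800

1 1/2 19/20
2 1 9043/10000
3 3/2 1101/1250
DF(0.5y) = 19/20 ≈ 0.950000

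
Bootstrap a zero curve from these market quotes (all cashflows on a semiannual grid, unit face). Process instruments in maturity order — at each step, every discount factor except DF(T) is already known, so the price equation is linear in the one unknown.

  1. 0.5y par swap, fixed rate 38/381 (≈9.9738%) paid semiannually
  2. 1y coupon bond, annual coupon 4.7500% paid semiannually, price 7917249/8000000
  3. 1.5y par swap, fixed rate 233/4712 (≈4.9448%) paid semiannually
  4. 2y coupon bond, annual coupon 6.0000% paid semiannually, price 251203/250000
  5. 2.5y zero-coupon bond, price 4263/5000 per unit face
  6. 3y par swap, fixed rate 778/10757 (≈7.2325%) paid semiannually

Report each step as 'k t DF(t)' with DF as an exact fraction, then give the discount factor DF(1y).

1 1/2 381/400
2 1 4723/5000
3 3/2 9301/10000
4 2 2233/2500
5 5/2 4263/5000
6 3 1611/2000
DF(1y) = 4723/5000 ≈ 0.944600

step 1 [0.5y] swap r/2=19/381: DF=(1 − 19/381·(0))/(1+19/381) = 381/400 ≈ 0.952500
step 2 [1y] bond c/2=19/800: DF=(7917249/8000000 − 19/800·(0.952500))/(1+19/800) = 4723/5000 ≈ 0.944600
step 3 [1.5y] swap r/2=233/9424: DF=(1 − 233/9424·(0.952500+0.944600))/(1+233/9424) = 9301/10000 ≈ 0.930100
step 4 [2y] bond c/2=3/100: DF=(251203/250000 − 3/100·(0.952500+0.944600+0.930100))/(1+3/100) = 2233/2500 ≈ 0.893200
step 5 [2.5y] zero: DF = P = 4263/5000 ≈ 0.852600
step 6 [3y] swap r/2=389/10757: DF=(1 − 389/10757·(0.952500+0.944600+0.930100+0.893200+0.852600))/(1+389/10757) = 1611/2000 ≈ 0.805500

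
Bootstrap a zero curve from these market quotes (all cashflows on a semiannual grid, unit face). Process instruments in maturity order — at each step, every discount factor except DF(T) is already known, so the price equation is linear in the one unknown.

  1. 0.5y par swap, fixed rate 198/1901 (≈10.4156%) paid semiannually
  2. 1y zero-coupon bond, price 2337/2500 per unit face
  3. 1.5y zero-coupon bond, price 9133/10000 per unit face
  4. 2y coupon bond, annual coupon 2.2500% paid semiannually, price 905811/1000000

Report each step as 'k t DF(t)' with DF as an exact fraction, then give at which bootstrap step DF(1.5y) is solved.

1 1/2 1901/2000
2 1 2337/2500
3 3/2 9133/10000
4 2 4323/5000
DF(1.5y) is solved at step 3

step 1 [0.5y] swap r/2=99/1901: DF=(1 − 99/1901·(0))/(1+99/1901) = 1901/2000 ≈ 0.950500
step 2 [1y] zero: DF = P = 2337/2500 ≈ 0.934800
step 3 [1.5y] zero: DF = P = 9133/10000 ≈ 0.913300
step 4 [2y] bond c/2=9/800: DF=(905811/1000000 − 9/800·(0.950500+0.934800+0.913300))/(1+9/800) = 4323/5000 ≈ 0.864600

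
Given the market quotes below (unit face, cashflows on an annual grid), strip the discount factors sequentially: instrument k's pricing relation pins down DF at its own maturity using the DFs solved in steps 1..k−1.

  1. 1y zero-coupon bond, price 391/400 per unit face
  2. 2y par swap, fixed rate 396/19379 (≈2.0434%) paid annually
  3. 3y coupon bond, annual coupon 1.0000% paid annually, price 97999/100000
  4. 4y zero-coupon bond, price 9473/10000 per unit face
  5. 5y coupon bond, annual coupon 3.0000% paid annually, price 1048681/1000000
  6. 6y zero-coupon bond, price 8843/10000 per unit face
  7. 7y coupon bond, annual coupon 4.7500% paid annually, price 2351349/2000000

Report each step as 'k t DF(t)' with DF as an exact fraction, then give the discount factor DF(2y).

step 1 [1y] zero: DF = P = 391/400 ≈ 0.977500
step 2 [2y] swap r/1=396/19379: DF=(1 − 396/19379·(0.977500))/(1+396/19379) = 2401/2500 ≈ 0.960400
step 3 [3y] bond c/1=1/100: DF=(97999/100000 − 1/100·(0.977500+0.960400))/(1+1/100) = 9511/10000 ≈ 0.951100
step 4 [4y] zero: DF = P = 9473/10000 ≈ 0.947300
step 5 [5y] bond c/1=3/100: DF=(1048681/1000000 − 3/100·(0.977500+0.960400+0.951100+0.947300))/(1+3/100) = 1133/1250 ≈ 0.906400
step 6 [6y] zero: DF = P = 8843/10000 ≈ 0.884300
step 7 [7y] bond c/1=19/400: DF=(2351349/2000000 − 19/400·(0.977500+0.960400+0.951100+0.947300+0.906400+0.884300))/(1+19/400) = 542/625 ≈ 0.867200

1 1 391/400
2 2 2401/2500
3 3 9511/10000
4 4 9473/10000
5 5 1133/1250
6 6 8843/10000
7 7 542/625
DF(2y) = 2401/2500 ≈ 0.960400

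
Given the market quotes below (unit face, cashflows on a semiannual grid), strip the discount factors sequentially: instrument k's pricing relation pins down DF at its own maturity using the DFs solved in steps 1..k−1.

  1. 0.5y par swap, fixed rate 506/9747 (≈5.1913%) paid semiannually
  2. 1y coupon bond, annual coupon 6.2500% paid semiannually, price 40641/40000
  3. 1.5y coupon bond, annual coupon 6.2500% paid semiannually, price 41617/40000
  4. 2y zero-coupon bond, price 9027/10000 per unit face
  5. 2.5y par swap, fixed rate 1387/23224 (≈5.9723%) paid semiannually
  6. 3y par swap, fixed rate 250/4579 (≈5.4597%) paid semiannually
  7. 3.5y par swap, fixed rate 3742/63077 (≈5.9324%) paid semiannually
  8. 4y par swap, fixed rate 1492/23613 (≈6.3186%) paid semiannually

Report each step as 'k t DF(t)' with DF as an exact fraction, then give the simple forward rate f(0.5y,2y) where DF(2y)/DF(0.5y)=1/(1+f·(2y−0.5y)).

1 1/2 9747/10000
2 1 9557/10000
3 3/2 594/625
4 2 9027/10000
5 5/2 8613/10000
6 3 17/20
7 7/2 8129/10000
8 4 3881/5000
f(0.5y,2y) = ((9747/10000)/(9027/10000) − 1)/(3/2) = 160/3009 ≈ 5.3174%

step 1 [0.5y] swap r/2=253/9747: DF=(1 − 253/9747·(0))/(1+253/9747) = 9747/10000 ≈ 0.974700
step 2 [1y] bond c/2=1/32: DF=(40641/40000 − 1/32·(0.974700))/(1+1/32) = 9557/10000 ≈ 0.955700
step 3 [1.5y] bond c/2=1/32: DF=(41617/40000 − 1/32·(0.974700+0.955700))/(1+1/32) = 594/625 ≈ 0.950400
step 4 [2y] zero: DF = P = 9027/10000 ≈ 0.902700
step 5 [2.5y] swap r/2=1387/46448: DF=(1 − 1387/46448·(0.974700+0.955700+0.950400+0.902700))/(1+1387/46448) = 8613/10000 ≈ 0.861300
step 6 [3y] swap r/2=125/4579: DF=(1 − 125/4579·(0.974700+0.955700+0.950400+0.902700+0.861300))/(1+125/4579) = 17/20 ≈ 0.850000
step 7 [3.5y] swap r/2=1871/63077: DF=(1 − 1871/63077·(0.974700+0.955700+0.950400+0.902700+0.861300+0.850000))/(1+1871/63077) = 8129/10000 ≈ 0.812900
step 8 [4y] swap r/2=746/23613: DF=(1 − 746/23613·(0.974700+0.955700+0.950400+0.902700+0.861300+0.850000+0.812900))/(1+746/23613) = 3881/5000 ≈ 0.776200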